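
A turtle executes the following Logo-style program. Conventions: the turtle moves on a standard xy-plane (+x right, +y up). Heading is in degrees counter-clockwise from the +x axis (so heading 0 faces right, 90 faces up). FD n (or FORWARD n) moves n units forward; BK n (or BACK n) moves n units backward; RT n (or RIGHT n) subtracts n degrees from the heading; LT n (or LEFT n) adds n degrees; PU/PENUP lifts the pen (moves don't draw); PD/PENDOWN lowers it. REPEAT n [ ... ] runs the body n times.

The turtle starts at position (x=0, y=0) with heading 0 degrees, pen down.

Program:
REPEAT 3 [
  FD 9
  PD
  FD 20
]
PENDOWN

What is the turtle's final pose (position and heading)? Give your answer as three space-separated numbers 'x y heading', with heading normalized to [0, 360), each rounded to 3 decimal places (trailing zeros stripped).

Executing turtle program step by step:
Start: pos=(0,0), heading=0, pen down
REPEAT 3 [
  -- iteration 1/3 --
  FD 9: (0,0) -> (9,0) [heading=0, draw]
  PD: pen down
  FD 20: (9,0) -> (29,0) [heading=0, draw]
  -- iteration 2/3 --
  FD 9: (29,0) -> (38,0) [heading=0, draw]
  PD: pen down
  FD 20: (38,0) -> (58,0) [heading=0, draw]
  -- iteration 3/3 --
  FD 9: (58,0) -> (67,0) [heading=0, draw]
  PD: pen down
  FD 20: (67,0) -> (87,0) [heading=0, draw]
]
PD: pen down
Final: pos=(87,0), heading=0, 6 segment(s) drawn

Answer: 87 0 0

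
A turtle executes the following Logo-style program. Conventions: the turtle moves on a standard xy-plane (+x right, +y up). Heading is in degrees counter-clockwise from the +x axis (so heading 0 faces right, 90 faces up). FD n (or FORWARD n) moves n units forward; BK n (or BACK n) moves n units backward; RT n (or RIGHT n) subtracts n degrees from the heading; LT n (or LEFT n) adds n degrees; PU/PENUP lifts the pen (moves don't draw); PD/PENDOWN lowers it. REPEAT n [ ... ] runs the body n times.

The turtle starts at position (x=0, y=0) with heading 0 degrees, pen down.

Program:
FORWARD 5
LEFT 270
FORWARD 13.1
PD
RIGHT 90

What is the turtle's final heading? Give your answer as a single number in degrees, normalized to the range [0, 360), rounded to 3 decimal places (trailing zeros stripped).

Answer: 180

Derivation:
Executing turtle program step by step:
Start: pos=(0,0), heading=0, pen down
FD 5: (0,0) -> (5,0) [heading=0, draw]
LT 270: heading 0 -> 270
FD 13.1: (5,0) -> (5,-13.1) [heading=270, draw]
PD: pen down
RT 90: heading 270 -> 180
Final: pos=(5,-13.1), heading=180, 2 segment(s) drawn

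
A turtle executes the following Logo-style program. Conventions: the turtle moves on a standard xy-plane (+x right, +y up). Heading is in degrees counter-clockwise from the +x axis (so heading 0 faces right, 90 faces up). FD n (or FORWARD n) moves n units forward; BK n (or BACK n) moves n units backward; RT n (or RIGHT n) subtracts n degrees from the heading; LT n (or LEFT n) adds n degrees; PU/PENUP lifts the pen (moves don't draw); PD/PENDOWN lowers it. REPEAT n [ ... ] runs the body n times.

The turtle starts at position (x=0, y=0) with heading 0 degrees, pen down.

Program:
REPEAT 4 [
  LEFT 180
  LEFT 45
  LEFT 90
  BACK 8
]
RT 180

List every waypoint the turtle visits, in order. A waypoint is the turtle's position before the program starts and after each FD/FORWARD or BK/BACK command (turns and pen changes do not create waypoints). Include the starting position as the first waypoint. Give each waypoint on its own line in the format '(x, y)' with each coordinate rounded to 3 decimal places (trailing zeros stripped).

Executing turtle program step by step:
Start: pos=(0,0), heading=0, pen down
REPEAT 4 [
  -- iteration 1/4 --
  LT 180: heading 0 -> 180
  LT 45: heading 180 -> 225
  LT 90: heading 225 -> 315
  BK 8: (0,0) -> (-5.657,5.657) [heading=315, draw]
  -- iteration 2/4 --
  LT 180: heading 315 -> 135
  LT 45: heading 135 -> 180
  LT 90: heading 180 -> 270
  BK 8: (-5.657,5.657) -> (-5.657,13.657) [heading=270, draw]
  -- iteration 3/4 --
  LT 180: heading 270 -> 90
  LT 45: heading 90 -> 135
  LT 90: heading 135 -> 225
  BK 8: (-5.657,13.657) -> (0,19.314) [heading=225, draw]
  -- iteration 4/4 --
  LT 180: heading 225 -> 45
  LT 45: heading 45 -> 90
  LT 90: heading 90 -> 180
  BK 8: (0,19.314) -> (8,19.314) [heading=180, draw]
]
RT 180: heading 180 -> 0
Final: pos=(8,19.314), heading=0, 4 segment(s) drawn
Waypoints (5 total):
(0, 0)
(-5.657, 5.657)
(-5.657, 13.657)
(0, 19.314)
(8, 19.314)

Answer: (0, 0)
(-5.657, 5.657)
(-5.657, 13.657)
(0, 19.314)
(8, 19.314)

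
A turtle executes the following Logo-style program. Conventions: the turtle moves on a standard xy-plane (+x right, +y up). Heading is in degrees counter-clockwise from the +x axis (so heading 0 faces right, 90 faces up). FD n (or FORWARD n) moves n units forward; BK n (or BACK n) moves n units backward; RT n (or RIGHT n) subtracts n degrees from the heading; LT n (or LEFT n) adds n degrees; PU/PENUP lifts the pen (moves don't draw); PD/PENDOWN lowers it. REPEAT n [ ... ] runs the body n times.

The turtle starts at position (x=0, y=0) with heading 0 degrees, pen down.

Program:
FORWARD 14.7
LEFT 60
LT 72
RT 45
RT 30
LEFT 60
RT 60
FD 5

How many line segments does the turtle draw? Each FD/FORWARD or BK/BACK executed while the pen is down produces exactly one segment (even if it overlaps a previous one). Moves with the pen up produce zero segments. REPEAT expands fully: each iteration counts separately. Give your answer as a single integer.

Answer: 2

Derivation:
Executing turtle program step by step:
Start: pos=(0,0), heading=0, pen down
FD 14.7: (0,0) -> (14.7,0) [heading=0, draw]
LT 60: heading 0 -> 60
LT 72: heading 60 -> 132
RT 45: heading 132 -> 87
RT 30: heading 87 -> 57
LT 60: heading 57 -> 117
RT 60: heading 117 -> 57
FD 5: (14.7,0) -> (17.423,4.193) [heading=57, draw]
Final: pos=(17.423,4.193), heading=57, 2 segment(s) drawn
Segments drawn: 2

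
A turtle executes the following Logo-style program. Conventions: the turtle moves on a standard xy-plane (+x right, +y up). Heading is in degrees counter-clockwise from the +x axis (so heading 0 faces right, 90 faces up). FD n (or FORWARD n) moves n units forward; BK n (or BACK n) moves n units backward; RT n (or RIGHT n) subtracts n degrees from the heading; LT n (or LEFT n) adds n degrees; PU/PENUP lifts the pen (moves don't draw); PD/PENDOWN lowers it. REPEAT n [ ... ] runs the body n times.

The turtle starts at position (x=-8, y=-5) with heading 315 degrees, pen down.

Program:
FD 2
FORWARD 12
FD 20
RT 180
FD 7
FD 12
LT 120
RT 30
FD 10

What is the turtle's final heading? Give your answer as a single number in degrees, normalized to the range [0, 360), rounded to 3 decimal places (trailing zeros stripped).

Answer: 225

Derivation:
Executing turtle program step by step:
Start: pos=(-8,-5), heading=315, pen down
FD 2: (-8,-5) -> (-6.586,-6.414) [heading=315, draw]
FD 12: (-6.586,-6.414) -> (1.899,-14.899) [heading=315, draw]
FD 20: (1.899,-14.899) -> (16.042,-29.042) [heading=315, draw]
RT 180: heading 315 -> 135
FD 7: (16.042,-29.042) -> (11.092,-24.092) [heading=135, draw]
FD 12: (11.092,-24.092) -> (2.607,-15.607) [heading=135, draw]
LT 120: heading 135 -> 255
RT 30: heading 255 -> 225
FD 10: (2.607,-15.607) -> (-4.464,-22.678) [heading=225, draw]
Final: pos=(-4.464,-22.678), heading=225, 6 segment(s) drawn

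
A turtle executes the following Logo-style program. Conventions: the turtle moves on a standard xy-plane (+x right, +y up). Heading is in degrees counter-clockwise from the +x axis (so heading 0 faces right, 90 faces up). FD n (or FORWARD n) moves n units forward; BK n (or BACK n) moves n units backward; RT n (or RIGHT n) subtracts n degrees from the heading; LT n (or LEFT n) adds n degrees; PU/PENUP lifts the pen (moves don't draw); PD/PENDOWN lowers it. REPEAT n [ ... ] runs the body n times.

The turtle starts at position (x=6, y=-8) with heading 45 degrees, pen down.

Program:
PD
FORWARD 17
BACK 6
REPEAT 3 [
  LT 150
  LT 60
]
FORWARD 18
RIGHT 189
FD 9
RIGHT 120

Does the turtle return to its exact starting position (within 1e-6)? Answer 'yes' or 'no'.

Executing turtle program step by step:
Start: pos=(6,-8), heading=45, pen down
PD: pen down
FD 17: (6,-8) -> (18.021,4.021) [heading=45, draw]
BK 6: (18.021,4.021) -> (13.778,-0.222) [heading=45, draw]
REPEAT 3 [
  -- iteration 1/3 --
  LT 150: heading 45 -> 195
  LT 60: heading 195 -> 255
  -- iteration 2/3 --
  LT 150: heading 255 -> 45
  LT 60: heading 45 -> 105
  -- iteration 3/3 --
  LT 150: heading 105 -> 255
  LT 60: heading 255 -> 315
]
FD 18: (13.778,-0.222) -> (26.506,-12.95) [heading=315, draw]
RT 189: heading 315 -> 126
FD 9: (26.506,-12.95) -> (21.216,-5.669) [heading=126, draw]
RT 120: heading 126 -> 6
Final: pos=(21.216,-5.669), heading=6, 4 segment(s) drawn

Start position: (6, -8)
Final position: (21.216, -5.669)
Distance = 15.394; >= 1e-6 -> NOT closed

Answer: no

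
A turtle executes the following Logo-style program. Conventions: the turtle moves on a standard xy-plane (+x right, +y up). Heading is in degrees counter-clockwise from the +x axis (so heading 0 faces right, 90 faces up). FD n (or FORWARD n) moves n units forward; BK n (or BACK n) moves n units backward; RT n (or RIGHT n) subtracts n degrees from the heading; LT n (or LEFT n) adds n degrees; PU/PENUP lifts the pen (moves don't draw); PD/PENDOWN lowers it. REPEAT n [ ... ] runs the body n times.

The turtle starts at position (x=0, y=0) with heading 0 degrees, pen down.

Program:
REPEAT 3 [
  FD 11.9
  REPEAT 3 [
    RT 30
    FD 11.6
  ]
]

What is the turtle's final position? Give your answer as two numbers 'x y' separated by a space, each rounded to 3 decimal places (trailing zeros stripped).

Answer: -27.446 -27.746

Derivation:
Executing turtle program step by step:
Start: pos=(0,0), heading=0, pen down
REPEAT 3 [
  -- iteration 1/3 --
  FD 11.9: (0,0) -> (11.9,0) [heading=0, draw]
  REPEAT 3 [
    -- iteration 1/3 --
    RT 30: heading 0 -> 330
    FD 11.6: (11.9,0) -> (21.946,-5.8) [heading=330, draw]
    -- iteration 2/3 --
    RT 30: heading 330 -> 300
    FD 11.6: (21.946,-5.8) -> (27.746,-15.846) [heading=300, draw]
    -- iteration 3/3 --
    RT 30: heading 300 -> 270
    FD 11.6: (27.746,-15.846) -> (27.746,-27.446) [heading=270, draw]
  ]
  -- iteration 2/3 --
  FD 11.9: (27.746,-27.446) -> (27.746,-39.346) [heading=270, draw]
  REPEAT 3 [
    -- iteration 1/3 --
    RT 30: heading 270 -> 240
    FD 11.6: (27.746,-39.346) -> (21.946,-49.392) [heading=240, draw]
    -- iteration 2/3 --
    RT 30: heading 240 -> 210
    FD 11.6: (21.946,-49.392) -> (11.9,-55.192) [heading=210, draw]
    -- iteration 3/3 --
    RT 30: heading 210 -> 180
    FD 11.6: (11.9,-55.192) -> (0.3,-55.192) [heading=180, draw]
  ]
  -- iteration 3/3 --
  FD 11.9: (0.3,-55.192) -> (-11.6,-55.192) [heading=180, draw]
  REPEAT 3 [
    -- iteration 1/3 --
    RT 30: heading 180 -> 150
    FD 11.6: (-11.6,-55.192) -> (-21.646,-49.392) [heading=150, draw]
    -- iteration 2/3 --
    RT 30: heading 150 -> 120
    FD 11.6: (-21.646,-49.392) -> (-27.446,-39.346) [heading=120, draw]
    -- iteration 3/3 --
    RT 30: heading 120 -> 90
    FD 11.6: (-27.446,-39.346) -> (-27.446,-27.746) [heading=90, draw]
  ]
]
Final: pos=(-27.446,-27.746), heading=90, 12 segment(s) drawn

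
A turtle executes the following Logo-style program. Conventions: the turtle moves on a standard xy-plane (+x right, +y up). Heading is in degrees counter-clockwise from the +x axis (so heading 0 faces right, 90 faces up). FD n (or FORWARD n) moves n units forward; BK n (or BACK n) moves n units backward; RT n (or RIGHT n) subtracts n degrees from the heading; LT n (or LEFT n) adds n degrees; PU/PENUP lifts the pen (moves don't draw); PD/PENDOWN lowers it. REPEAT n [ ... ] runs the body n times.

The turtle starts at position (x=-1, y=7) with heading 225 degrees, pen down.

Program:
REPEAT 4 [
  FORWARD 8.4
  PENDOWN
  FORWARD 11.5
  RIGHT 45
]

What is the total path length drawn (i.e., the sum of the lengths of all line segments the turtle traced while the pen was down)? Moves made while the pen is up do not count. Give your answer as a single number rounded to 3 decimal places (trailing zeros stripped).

Answer: 79.6

Derivation:
Executing turtle program step by step:
Start: pos=(-1,7), heading=225, pen down
REPEAT 4 [
  -- iteration 1/4 --
  FD 8.4: (-1,7) -> (-6.94,1.06) [heading=225, draw]
  PD: pen down
  FD 11.5: (-6.94,1.06) -> (-15.071,-7.071) [heading=225, draw]
  RT 45: heading 225 -> 180
  -- iteration 2/4 --
  FD 8.4: (-15.071,-7.071) -> (-23.471,-7.071) [heading=180, draw]
  PD: pen down
  FD 11.5: (-23.471,-7.071) -> (-34.971,-7.071) [heading=180, draw]
  RT 45: heading 180 -> 135
  -- iteration 3/4 --
  FD 8.4: (-34.971,-7.071) -> (-40.911,-1.132) [heading=135, draw]
  PD: pen down
  FD 11.5: (-40.911,-1.132) -> (-49.043,7) [heading=135, draw]
  RT 45: heading 135 -> 90
  -- iteration 4/4 --
  FD 8.4: (-49.043,7) -> (-49.043,15.4) [heading=90, draw]
  PD: pen down
  FD 11.5: (-49.043,15.4) -> (-49.043,26.9) [heading=90, draw]
  RT 45: heading 90 -> 45
]
Final: pos=(-49.043,26.9), heading=45, 8 segment(s) drawn

Segment lengths:
  seg 1: (-1,7) -> (-6.94,1.06), length = 8.4
  seg 2: (-6.94,1.06) -> (-15.071,-7.071), length = 11.5
  seg 3: (-15.071,-7.071) -> (-23.471,-7.071), length = 8.4
  seg 4: (-23.471,-7.071) -> (-34.971,-7.071), length = 11.5
  seg 5: (-34.971,-7.071) -> (-40.911,-1.132), length = 8.4
  seg 6: (-40.911,-1.132) -> (-49.043,7), length = 11.5
  seg 7: (-49.043,7) -> (-49.043,15.4), length = 8.4
  seg 8: (-49.043,15.4) -> (-49.043,26.9), length = 11.5
Total = 79.6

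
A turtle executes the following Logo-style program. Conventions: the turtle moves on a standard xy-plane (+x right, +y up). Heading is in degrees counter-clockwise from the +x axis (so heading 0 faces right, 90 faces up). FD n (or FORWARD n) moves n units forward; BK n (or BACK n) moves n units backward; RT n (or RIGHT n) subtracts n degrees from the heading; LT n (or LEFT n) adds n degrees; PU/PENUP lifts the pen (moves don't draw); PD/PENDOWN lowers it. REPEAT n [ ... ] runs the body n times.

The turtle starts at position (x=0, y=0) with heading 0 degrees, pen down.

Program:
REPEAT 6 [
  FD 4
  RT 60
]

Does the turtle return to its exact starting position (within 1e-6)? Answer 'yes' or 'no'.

Answer: yes

Derivation:
Executing turtle program step by step:
Start: pos=(0,0), heading=0, pen down
REPEAT 6 [
  -- iteration 1/6 --
  FD 4: (0,0) -> (4,0) [heading=0, draw]
  RT 60: heading 0 -> 300
  -- iteration 2/6 --
  FD 4: (4,0) -> (6,-3.464) [heading=300, draw]
  RT 60: heading 300 -> 240
  -- iteration 3/6 --
  FD 4: (6,-3.464) -> (4,-6.928) [heading=240, draw]
  RT 60: heading 240 -> 180
  -- iteration 4/6 --
  FD 4: (4,-6.928) -> (0,-6.928) [heading=180, draw]
  RT 60: heading 180 -> 120
  -- iteration 5/6 --
  FD 4: (0,-6.928) -> (-2,-3.464) [heading=120, draw]
  RT 60: heading 120 -> 60
  -- iteration 6/6 --
  FD 4: (-2,-3.464) -> (0,0) [heading=60, draw]
  RT 60: heading 60 -> 0
]
Final: pos=(0,0), heading=0, 6 segment(s) drawn

Start position: (0, 0)
Final position: (0, 0)
Distance = 0; < 1e-6 -> CLOSED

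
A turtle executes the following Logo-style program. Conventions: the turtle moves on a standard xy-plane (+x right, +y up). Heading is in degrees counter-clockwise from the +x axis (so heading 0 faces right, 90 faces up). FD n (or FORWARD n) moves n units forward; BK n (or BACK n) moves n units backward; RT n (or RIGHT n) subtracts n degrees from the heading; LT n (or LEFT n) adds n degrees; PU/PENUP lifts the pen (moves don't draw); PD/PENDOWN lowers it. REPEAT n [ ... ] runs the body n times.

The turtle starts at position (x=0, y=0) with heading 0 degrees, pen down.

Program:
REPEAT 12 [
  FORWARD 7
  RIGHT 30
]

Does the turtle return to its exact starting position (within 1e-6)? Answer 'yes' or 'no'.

Answer: yes

Derivation:
Executing turtle program step by step:
Start: pos=(0,0), heading=0, pen down
REPEAT 12 [
  -- iteration 1/12 --
  FD 7: (0,0) -> (7,0) [heading=0, draw]
  RT 30: heading 0 -> 330
  -- iteration 2/12 --
  FD 7: (7,0) -> (13.062,-3.5) [heading=330, draw]
  RT 30: heading 330 -> 300
  -- iteration 3/12 --
  FD 7: (13.062,-3.5) -> (16.562,-9.562) [heading=300, draw]
  RT 30: heading 300 -> 270
  -- iteration 4/12 --
  FD 7: (16.562,-9.562) -> (16.562,-16.562) [heading=270, draw]
  RT 30: heading 270 -> 240
  -- iteration 5/12 --
  FD 7: (16.562,-16.562) -> (13.062,-22.624) [heading=240, draw]
  RT 30: heading 240 -> 210
  -- iteration 6/12 --
  FD 7: (13.062,-22.624) -> (7,-26.124) [heading=210, draw]
  RT 30: heading 210 -> 180
  -- iteration 7/12 --
  FD 7: (7,-26.124) -> (0,-26.124) [heading=180, draw]
  RT 30: heading 180 -> 150
  -- iteration 8/12 --
  FD 7: (0,-26.124) -> (-6.062,-22.624) [heading=150, draw]
  RT 30: heading 150 -> 120
  -- iteration 9/12 --
  FD 7: (-6.062,-22.624) -> (-9.562,-16.562) [heading=120, draw]
  RT 30: heading 120 -> 90
  -- iteration 10/12 --
  FD 7: (-9.562,-16.562) -> (-9.562,-9.562) [heading=90, draw]
  RT 30: heading 90 -> 60
  -- iteration 11/12 --
  FD 7: (-9.562,-9.562) -> (-6.062,-3.5) [heading=60, draw]
  RT 30: heading 60 -> 30
  -- iteration 12/12 --
  FD 7: (-6.062,-3.5) -> (0,0) [heading=30, draw]
  RT 30: heading 30 -> 0
]
Final: pos=(0,0), heading=0, 12 segment(s) drawn

Start position: (0, 0)
Final position: (0, 0)
Distance = 0; < 1e-6 -> CLOSED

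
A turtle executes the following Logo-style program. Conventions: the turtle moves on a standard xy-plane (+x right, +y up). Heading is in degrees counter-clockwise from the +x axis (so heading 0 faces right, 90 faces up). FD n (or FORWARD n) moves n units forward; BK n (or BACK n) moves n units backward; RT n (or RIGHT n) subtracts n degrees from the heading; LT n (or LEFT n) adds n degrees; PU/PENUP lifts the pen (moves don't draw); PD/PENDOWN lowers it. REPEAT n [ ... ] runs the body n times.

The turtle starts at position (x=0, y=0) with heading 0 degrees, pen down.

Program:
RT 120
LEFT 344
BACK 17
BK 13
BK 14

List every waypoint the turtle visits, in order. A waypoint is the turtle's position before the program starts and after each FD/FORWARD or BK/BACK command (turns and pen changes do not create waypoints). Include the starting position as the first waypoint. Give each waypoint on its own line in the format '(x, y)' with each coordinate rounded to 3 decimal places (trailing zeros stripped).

Answer: (0, 0)
(12.229, 11.809)
(21.58, 20.84)
(31.651, 30.565)

Derivation:
Executing turtle program step by step:
Start: pos=(0,0), heading=0, pen down
RT 120: heading 0 -> 240
LT 344: heading 240 -> 224
BK 17: (0,0) -> (12.229,11.809) [heading=224, draw]
BK 13: (12.229,11.809) -> (21.58,20.84) [heading=224, draw]
BK 14: (21.58,20.84) -> (31.651,30.565) [heading=224, draw]
Final: pos=(31.651,30.565), heading=224, 3 segment(s) drawn
Waypoints (4 total):
(0, 0)
(12.229, 11.809)
(21.58, 20.84)
(31.651, 30.565)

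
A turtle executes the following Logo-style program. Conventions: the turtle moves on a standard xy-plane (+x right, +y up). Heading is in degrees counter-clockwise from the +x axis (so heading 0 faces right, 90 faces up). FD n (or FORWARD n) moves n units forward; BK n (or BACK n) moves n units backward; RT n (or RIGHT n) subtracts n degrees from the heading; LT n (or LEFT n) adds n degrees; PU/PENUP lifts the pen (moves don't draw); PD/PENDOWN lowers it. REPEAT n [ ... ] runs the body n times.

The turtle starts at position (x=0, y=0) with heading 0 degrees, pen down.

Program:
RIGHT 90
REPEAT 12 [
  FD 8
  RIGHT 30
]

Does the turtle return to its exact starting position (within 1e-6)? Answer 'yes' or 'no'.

Answer: yes

Derivation:
Executing turtle program step by step:
Start: pos=(0,0), heading=0, pen down
RT 90: heading 0 -> 270
REPEAT 12 [
  -- iteration 1/12 --
  FD 8: (0,0) -> (0,-8) [heading=270, draw]
  RT 30: heading 270 -> 240
  -- iteration 2/12 --
  FD 8: (0,-8) -> (-4,-14.928) [heading=240, draw]
  RT 30: heading 240 -> 210
  -- iteration 3/12 --
  FD 8: (-4,-14.928) -> (-10.928,-18.928) [heading=210, draw]
  RT 30: heading 210 -> 180
  -- iteration 4/12 --
  FD 8: (-10.928,-18.928) -> (-18.928,-18.928) [heading=180, draw]
  RT 30: heading 180 -> 150
  -- iteration 5/12 --
  FD 8: (-18.928,-18.928) -> (-25.856,-14.928) [heading=150, draw]
  RT 30: heading 150 -> 120
  -- iteration 6/12 --
  FD 8: (-25.856,-14.928) -> (-29.856,-8) [heading=120, draw]
  RT 30: heading 120 -> 90
  -- iteration 7/12 --
  FD 8: (-29.856,-8) -> (-29.856,0) [heading=90, draw]
  RT 30: heading 90 -> 60
  -- iteration 8/12 --
  FD 8: (-29.856,0) -> (-25.856,6.928) [heading=60, draw]
  RT 30: heading 60 -> 30
  -- iteration 9/12 --
  FD 8: (-25.856,6.928) -> (-18.928,10.928) [heading=30, draw]
  RT 30: heading 30 -> 0
  -- iteration 10/12 --
  FD 8: (-18.928,10.928) -> (-10.928,10.928) [heading=0, draw]
  RT 30: heading 0 -> 330
  -- iteration 11/12 --
  FD 8: (-10.928,10.928) -> (-4,6.928) [heading=330, draw]
  RT 30: heading 330 -> 300
  -- iteration 12/12 --
  FD 8: (-4,6.928) -> (0,0) [heading=300, draw]
  RT 30: heading 300 -> 270
]
Final: pos=(0,0), heading=270, 12 segment(s) drawn

Start position: (0, 0)
Final position: (0, 0)
Distance = 0; < 1e-6 -> CLOSED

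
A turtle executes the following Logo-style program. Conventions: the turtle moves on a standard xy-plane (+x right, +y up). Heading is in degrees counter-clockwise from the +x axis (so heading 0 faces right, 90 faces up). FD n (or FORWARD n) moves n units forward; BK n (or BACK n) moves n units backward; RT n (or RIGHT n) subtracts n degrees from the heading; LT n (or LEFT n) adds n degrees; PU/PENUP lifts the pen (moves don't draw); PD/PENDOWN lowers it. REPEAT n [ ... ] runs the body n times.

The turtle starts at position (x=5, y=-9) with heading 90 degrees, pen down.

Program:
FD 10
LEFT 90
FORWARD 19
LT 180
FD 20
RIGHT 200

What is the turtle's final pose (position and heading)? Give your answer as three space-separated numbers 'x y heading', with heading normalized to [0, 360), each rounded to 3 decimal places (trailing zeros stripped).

Answer: 6 1 160

Derivation:
Executing turtle program step by step:
Start: pos=(5,-9), heading=90, pen down
FD 10: (5,-9) -> (5,1) [heading=90, draw]
LT 90: heading 90 -> 180
FD 19: (5,1) -> (-14,1) [heading=180, draw]
LT 180: heading 180 -> 0
FD 20: (-14,1) -> (6,1) [heading=0, draw]
RT 200: heading 0 -> 160
Final: pos=(6,1), heading=160, 3 segment(s) drawn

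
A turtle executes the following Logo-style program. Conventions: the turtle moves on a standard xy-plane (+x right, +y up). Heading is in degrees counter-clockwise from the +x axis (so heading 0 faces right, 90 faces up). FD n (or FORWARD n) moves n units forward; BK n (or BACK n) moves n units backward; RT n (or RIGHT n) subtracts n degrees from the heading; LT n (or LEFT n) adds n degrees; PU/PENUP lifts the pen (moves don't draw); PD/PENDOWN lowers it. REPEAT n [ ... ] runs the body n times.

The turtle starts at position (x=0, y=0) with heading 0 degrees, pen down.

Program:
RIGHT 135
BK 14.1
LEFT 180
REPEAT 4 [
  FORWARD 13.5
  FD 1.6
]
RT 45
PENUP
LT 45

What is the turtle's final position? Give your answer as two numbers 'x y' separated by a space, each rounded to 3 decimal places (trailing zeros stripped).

Executing turtle program step by step:
Start: pos=(0,0), heading=0, pen down
RT 135: heading 0 -> 225
BK 14.1: (0,0) -> (9.97,9.97) [heading=225, draw]
LT 180: heading 225 -> 45
REPEAT 4 [
  -- iteration 1/4 --
  FD 13.5: (9.97,9.97) -> (19.516,19.516) [heading=45, draw]
  FD 1.6: (19.516,19.516) -> (20.648,20.648) [heading=45, draw]
  -- iteration 2/4 --
  FD 13.5: (20.648,20.648) -> (30.193,30.193) [heading=45, draw]
  FD 1.6: (30.193,30.193) -> (31.325,31.325) [heading=45, draw]
  -- iteration 3/4 --
  FD 13.5: (31.325,31.325) -> (40.871,40.871) [heading=45, draw]
  FD 1.6: (40.871,40.871) -> (42.002,42.002) [heading=45, draw]
  -- iteration 4/4 --
  FD 13.5: (42.002,42.002) -> (51.548,51.548) [heading=45, draw]
  FD 1.6: (51.548,51.548) -> (52.679,52.679) [heading=45, draw]
]
RT 45: heading 45 -> 0
PU: pen up
LT 45: heading 0 -> 45
Final: pos=(52.679,52.679), heading=45, 9 segment(s) drawn

Answer: 52.679 52.679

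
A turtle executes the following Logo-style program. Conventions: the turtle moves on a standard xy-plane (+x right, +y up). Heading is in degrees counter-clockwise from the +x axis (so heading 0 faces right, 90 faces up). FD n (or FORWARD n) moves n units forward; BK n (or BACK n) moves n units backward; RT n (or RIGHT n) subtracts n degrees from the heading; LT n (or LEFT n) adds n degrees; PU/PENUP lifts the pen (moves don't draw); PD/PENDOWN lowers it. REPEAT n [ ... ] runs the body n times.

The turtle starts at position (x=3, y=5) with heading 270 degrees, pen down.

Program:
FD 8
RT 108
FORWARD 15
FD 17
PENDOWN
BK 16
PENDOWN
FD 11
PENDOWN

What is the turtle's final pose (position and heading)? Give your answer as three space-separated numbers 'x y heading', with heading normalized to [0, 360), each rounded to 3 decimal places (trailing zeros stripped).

Answer: -22.679 5.343 162

Derivation:
Executing turtle program step by step:
Start: pos=(3,5), heading=270, pen down
FD 8: (3,5) -> (3,-3) [heading=270, draw]
RT 108: heading 270 -> 162
FD 15: (3,-3) -> (-11.266,1.635) [heading=162, draw]
FD 17: (-11.266,1.635) -> (-27.434,6.889) [heading=162, draw]
PD: pen down
BK 16: (-27.434,6.889) -> (-12.217,1.944) [heading=162, draw]
PD: pen down
FD 11: (-12.217,1.944) -> (-22.679,5.343) [heading=162, draw]
PD: pen down
Final: pos=(-22.679,5.343), heading=162, 5 segment(s) drawn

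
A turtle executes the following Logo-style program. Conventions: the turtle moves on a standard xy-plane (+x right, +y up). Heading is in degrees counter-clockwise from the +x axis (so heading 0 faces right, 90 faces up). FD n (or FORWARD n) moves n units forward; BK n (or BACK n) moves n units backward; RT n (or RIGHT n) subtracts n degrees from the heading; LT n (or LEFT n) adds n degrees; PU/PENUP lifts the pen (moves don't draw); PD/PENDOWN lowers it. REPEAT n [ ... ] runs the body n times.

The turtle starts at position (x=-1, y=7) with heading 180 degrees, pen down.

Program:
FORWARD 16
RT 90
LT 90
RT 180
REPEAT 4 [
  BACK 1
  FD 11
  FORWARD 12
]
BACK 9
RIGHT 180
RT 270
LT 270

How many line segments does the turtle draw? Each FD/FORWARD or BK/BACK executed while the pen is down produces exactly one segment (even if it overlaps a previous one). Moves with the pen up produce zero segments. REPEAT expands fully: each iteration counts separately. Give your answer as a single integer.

Executing turtle program step by step:
Start: pos=(-1,7), heading=180, pen down
FD 16: (-1,7) -> (-17,7) [heading=180, draw]
RT 90: heading 180 -> 90
LT 90: heading 90 -> 180
RT 180: heading 180 -> 0
REPEAT 4 [
  -- iteration 1/4 --
  BK 1: (-17,7) -> (-18,7) [heading=0, draw]
  FD 11: (-18,7) -> (-7,7) [heading=0, draw]
  FD 12: (-7,7) -> (5,7) [heading=0, draw]
  -- iteration 2/4 --
  BK 1: (5,7) -> (4,7) [heading=0, draw]
  FD 11: (4,7) -> (15,7) [heading=0, draw]
  FD 12: (15,7) -> (27,7) [heading=0, draw]
  -- iteration 3/4 --
  BK 1: (27,7) -> (26,7) [heading=0, draw]
  FD 11: (26,7) -> (37,7) [heading=0, draw]
  FD 12: (37,7) -> (49,7) [heading=0, draw]
  -- iteration 4/4 --
  BK 1: (49,7) -> (48,7) [heading=0, draw]
  FD 11: (48,7) -> (59,7) [heading=0, draw]
  FD 12: (59,7) -> (71,7) [heading=0, draw]
]
BK 9: (71,7) -> (62,7) [heading=0, draw]
RT 180: heading 0 -> 180
RT 270: heading 180 -> 270
LT 270: heading 270 -> 180
Final: pos=(62,7), heading=180, 14 segment(s) drawn
Segments drawn: 14

Answer: 14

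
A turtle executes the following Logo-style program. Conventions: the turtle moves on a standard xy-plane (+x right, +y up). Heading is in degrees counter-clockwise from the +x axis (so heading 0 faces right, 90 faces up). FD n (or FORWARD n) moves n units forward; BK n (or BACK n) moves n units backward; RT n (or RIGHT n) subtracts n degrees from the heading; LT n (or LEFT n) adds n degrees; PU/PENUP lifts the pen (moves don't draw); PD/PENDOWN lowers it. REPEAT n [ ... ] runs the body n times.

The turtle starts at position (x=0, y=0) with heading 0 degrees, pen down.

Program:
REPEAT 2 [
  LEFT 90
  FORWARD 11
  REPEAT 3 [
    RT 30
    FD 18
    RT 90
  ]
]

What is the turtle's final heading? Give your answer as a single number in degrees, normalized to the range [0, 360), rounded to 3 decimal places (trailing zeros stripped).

Answer: 180

Derivation:
Executing turtle program step by step:
Start: pos=(0,0), heading=0, pen down
REPEAT 2 [
  -- iteration 1/2 --
  LT 90: heading 0 -> 90
  FD 11: (0,0) -> (0,11) [heading=90, draw]
  REPEAT 3 [
    -- iteration 1/3 --
    RT 30: heading 90 -> 60
    FD 18: (0,11) -> (9,26.588) [heading=60, draw]
    RT 90: heading 60 -> 330
    -- iteration 2/3 --
    RT 30: heading 330 -> 300
    FD 18: (9,26.588) -> (18,11) [heading=300, draw]
    RT 90: heading 300 -> 210
    -- iteration 3/3 --
    RT 30: heading 210 -> 180
    FD 18: (18,11) -> (0,11) [heading=180, draw]
    RT 90: heading 180 -> 90
  ]
  -- iteration 2/2 --
  LT 90: heading 90 -> 180
  FD 11: (0,11) -> (-11,11) [heading=180, draw]
  REPEAT 3 [
    -- iteration 1/3 --
    RT 30: heading 180 -> 150
    FD 18: (-11,11) -> (-26.588,20) [heading=150, draw]
    RT 90: heading 150 -> 60
    -- iteration 2/3 --
    RT 30: heading 60 -> 30
    FD 18: (-26.588,20) -> (-11,29) [heading=30, draw]
    RT 90: heading 30 -> 300
    -- iteration 3/3 --
    RT 30: heading 300 -> 270
    FD 18: (-11,29) -> (-11,11) [heading=270, draw]
    RT 90: heading 270 -> 180
  ]
]
Final: pos=(-11,11), heading=180, 8 segment(s) drawn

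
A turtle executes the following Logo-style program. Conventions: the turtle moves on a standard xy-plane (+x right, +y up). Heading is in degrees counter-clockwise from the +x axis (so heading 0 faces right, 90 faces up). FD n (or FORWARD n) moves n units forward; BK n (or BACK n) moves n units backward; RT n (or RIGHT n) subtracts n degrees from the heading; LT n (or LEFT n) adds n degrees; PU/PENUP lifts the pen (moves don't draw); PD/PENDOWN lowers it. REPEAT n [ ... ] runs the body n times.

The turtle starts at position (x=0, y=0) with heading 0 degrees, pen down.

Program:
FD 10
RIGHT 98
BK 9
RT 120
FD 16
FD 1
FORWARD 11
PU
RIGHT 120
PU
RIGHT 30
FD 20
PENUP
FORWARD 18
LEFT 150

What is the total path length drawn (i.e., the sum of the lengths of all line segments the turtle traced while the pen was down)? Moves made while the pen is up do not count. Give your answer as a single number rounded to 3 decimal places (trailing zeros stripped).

Answer: 47

Derivation:
Executing turtle program step by step:
Start: pos=(0,0), heading=0, pen down
FD 10: (0,0) -> (10,0) [heading=0, draw]
RT 98: heading 0 -> 262
BK 9: (10,0) -> (11.253,8.912) [heading=262, draw]
RT 120: heading 262 -> 142
FD 16: (11.253,8.912) -> (-1.356,18.763) [heading=142, draw]
FD 1: (-1.356,18.763) -> (-2.144,19.379) [heading=142, draw]
FD 11: (-2.144,19.379) -> (-10.812,26.151) [heading=142, draw]
PU: pen up
RT 120: heading 142 -> 22
PU: pen up
RT 30: heading 22 -> 352
FD 20: (-10.812,26.151) -> (8.994,23.367) [heading=352, move]
PU: pen up
FD 18: (8.994,23.367) -> (26.818,20.862) [heading=352, move]
LT 150: heading 352 -> 142
Final: pos=(26.818,20.862), heading=142, 5 segment(s) drawn

Segment lengths:
  seg 1: (0,0) -> (10,0), length = 10
  seg 2: (10,0) -> (11.253,8.912), length = 9
  seg 3: (11.253,8.912) -> (-1.356,18.763), length = 16
  seg 4: (-1.356,18.763) -> (-2.144,19.379), length = 1
  seg 5: (-2.144,19.379) -> (-10.812,26.151), length = 11
Total = 47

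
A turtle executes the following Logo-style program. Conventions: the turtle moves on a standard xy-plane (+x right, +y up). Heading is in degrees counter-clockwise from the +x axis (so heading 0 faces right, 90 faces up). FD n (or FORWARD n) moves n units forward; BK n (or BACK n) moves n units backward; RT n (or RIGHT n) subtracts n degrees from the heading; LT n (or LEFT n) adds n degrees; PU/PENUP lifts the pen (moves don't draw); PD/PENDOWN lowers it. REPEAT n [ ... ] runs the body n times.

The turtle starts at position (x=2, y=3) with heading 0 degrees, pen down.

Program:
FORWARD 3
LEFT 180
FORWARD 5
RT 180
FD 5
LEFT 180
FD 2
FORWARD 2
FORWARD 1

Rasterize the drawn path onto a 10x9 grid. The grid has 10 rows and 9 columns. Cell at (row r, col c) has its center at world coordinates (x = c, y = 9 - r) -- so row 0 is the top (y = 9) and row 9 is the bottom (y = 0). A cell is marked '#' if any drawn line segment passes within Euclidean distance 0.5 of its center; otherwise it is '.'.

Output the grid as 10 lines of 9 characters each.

Segment 0: (2,3) -> (5,3)
Segment 1: (5,3) -> (0,3)
Segment 2: (0,3) -> (5,3)
Segment 3: (5,3) -> (3,3)
Segment 4: (3,3) -> (1,3)
Segment 5: (1,3) -> (0,3)

Answer: .........
.........
.........
.........
.........
.........
######...
.........
.........
.........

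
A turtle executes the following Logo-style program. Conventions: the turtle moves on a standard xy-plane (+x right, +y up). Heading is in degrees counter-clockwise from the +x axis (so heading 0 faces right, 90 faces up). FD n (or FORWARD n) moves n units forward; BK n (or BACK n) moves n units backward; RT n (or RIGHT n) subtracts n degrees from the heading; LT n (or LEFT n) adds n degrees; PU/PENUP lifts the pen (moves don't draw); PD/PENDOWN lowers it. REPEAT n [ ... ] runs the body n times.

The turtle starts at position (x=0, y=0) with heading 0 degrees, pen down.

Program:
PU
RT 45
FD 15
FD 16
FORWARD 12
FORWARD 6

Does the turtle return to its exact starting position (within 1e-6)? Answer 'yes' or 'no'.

Executing turtle program step by step:
Start: pos=(0,0), heading=0, pen down
PU: pen up
RT 45: heading 0 -> 315
FD 15: (0,0) -> (10.607,-10.607) [heading=315, move]
FD 16: (10.607,-10.607) -> (21.92,-21.92) [heading=315, move]
FD 12: (21.92,-21.92) -> (30.406,-30.406) [heading=315, move]
FD 6: (30.406,-30.406) -> (34.648,-34.648) [heading=315, move]
Final: pos=(34.648,-34.648), heading=315, 0 segment(s) drawn

Start position: (0, 0)
Final position: (34.648, -34.648)
Distance = 49; >= 1e-6 -> NOT closed

Answer: no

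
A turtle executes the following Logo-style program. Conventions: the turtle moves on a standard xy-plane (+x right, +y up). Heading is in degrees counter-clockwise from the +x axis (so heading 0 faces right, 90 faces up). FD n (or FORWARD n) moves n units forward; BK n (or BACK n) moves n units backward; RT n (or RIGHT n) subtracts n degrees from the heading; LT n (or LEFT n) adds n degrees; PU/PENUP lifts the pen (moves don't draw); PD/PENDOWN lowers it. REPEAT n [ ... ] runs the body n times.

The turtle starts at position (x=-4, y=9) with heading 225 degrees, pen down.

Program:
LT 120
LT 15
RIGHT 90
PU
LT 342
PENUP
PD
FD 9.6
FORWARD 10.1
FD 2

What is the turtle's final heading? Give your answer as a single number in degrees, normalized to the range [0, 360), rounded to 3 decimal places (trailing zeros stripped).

Executing turtle program step by step:
Start: pos=(-4,9), heading=225, pen down
LT 120: heading 225 -> 345
LT 15: heading 345 -> 0
RT 90: heading 0 -> 270
PU: pen up
LT 342: heading 270 -> 252
PU: pen up
PD: pen down
FD 9.6: (-4,9) -> (-6.967,-0.13) [heading=252, draw]
FD 10.1: (-6.967,-0.13) -> (-10.088,-9.736) [heading=252, draw]
FD 2: (-10.088,-9.736) -> (-10.706,-11.638) [heading=252, draw]
Final: pos=(-10.706,-11.638), heading=252, 3 segment(s) drawn

Answer: 252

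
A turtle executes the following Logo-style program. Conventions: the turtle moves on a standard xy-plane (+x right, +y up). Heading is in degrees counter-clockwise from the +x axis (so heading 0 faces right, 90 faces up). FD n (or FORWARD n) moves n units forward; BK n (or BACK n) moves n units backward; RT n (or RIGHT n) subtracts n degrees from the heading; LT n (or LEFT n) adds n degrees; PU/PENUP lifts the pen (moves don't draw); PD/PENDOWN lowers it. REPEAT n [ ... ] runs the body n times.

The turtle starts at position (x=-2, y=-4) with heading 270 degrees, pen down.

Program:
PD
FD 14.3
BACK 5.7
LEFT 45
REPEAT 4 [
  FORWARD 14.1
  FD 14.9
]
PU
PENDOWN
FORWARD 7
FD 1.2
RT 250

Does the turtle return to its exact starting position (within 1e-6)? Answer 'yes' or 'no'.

Executing turtle program step by step:
Start: pos=(-2,-4), heading=270, pen down
PD: pen down
FD 14.3: (-2,-4) -> (-2,-18.3) [heading=270, draw]
BK 5.7: (-2,-18.3) -> (-2,-12.6) [heading=270, draw]
LT 45: heading 270 -> 315
REPEAT 4 [
  -- iteration 1/4 --
  FD 14.1: (-2,-12.6) -> (7.97,-22.57) [heading=315, draw]
  FD 14.9: (7.97,-22.57) -> (18.506,-33.106) [heading=315, draw]
  -- iteration 2/4 --
  FD 14.1: (18.506,-33.106) -> (28.476,-43.076) [heading=315, draw]
  FD 14.9: (28.476,-43.076) -> (39.012,-53.612) [heading=315, draw]
  -- iteration 3/4 --
  FD 14.1: (39.012,-53.612) -> (48.982,-63.582) [heading=315, draw]
  FD 14.9: (48.982,-63.582) -> (59.518,-74.118) [heading=315, draw]
  -- iteration 4/4 --
  FD 14.1: (59.518,-74.118) -> (69.488,-84.088) [heading=315, draw]
  FD 14.9: (69.488,-84.088) -> (80.024,-94.624) [heading=315, draw]
]
PU: pen up
PD: pen down
FD 7: (80.024,-94.624) -> (84.974,-99.574) [heading=315, draw]
FD 1.2: (84.974,-99.574) -> (85.823,-100.423) [heading=315, draw]
RT 250: heading 315 -> 65
Final: pos=(85.823,-100.423), heading=65, 12 segment(s) drawn

Start position: (-2, -4)
Final position: (85.823, -100.423)
Distance = 130.423; >= 1e-6 -> NOT closed

Answer: no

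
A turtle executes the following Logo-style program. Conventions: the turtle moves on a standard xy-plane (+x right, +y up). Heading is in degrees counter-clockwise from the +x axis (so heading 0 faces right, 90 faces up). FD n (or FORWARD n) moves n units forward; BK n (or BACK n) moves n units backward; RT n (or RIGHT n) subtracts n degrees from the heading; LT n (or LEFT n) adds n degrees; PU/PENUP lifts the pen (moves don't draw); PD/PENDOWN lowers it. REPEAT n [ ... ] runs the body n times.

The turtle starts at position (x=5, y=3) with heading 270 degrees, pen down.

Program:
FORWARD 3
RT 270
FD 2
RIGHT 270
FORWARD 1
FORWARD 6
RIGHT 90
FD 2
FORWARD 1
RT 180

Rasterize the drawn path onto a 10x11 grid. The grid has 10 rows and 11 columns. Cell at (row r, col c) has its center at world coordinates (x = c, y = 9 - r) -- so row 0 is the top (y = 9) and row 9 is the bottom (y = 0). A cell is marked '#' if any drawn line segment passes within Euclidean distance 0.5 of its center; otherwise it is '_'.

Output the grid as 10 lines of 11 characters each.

Segment 0: (5,3) -> (5,0)
Segment 1: (5,0) -> (7,0)
Segment 2: (7,0) -> (7,1)
Segment 3: (7,1) -> (7,7)
Segment 4: (7,7) -> (9,7)
Segment 5: (9,7) -> (10,7)

Answer: ___________
___________
_______####
_______#___
_______#___
_______#___
_____#_#___
_____#_#___
_____#_#___
_____###___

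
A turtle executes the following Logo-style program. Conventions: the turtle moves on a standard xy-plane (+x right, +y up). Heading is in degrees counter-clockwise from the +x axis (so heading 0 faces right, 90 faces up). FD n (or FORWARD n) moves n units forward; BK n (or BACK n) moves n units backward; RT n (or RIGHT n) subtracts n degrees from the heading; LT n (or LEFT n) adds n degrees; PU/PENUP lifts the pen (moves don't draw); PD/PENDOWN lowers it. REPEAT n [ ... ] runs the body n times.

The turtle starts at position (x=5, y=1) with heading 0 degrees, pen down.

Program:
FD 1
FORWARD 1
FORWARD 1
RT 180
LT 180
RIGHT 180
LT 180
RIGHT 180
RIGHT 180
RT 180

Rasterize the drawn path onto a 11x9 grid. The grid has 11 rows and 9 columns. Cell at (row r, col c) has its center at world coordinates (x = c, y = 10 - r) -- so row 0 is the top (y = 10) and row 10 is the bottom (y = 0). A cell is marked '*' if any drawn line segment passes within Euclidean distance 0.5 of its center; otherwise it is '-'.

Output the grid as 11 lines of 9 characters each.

Answer: ---------
---------
---------
---------
---------
---------
---------
---------
---------
-----****
---------

Derivation:
Segment 0: (5,1) -> (6,1)
Segment 1: (6,1) -> (7,1)
Segment 2: (7,1) -> (8,1)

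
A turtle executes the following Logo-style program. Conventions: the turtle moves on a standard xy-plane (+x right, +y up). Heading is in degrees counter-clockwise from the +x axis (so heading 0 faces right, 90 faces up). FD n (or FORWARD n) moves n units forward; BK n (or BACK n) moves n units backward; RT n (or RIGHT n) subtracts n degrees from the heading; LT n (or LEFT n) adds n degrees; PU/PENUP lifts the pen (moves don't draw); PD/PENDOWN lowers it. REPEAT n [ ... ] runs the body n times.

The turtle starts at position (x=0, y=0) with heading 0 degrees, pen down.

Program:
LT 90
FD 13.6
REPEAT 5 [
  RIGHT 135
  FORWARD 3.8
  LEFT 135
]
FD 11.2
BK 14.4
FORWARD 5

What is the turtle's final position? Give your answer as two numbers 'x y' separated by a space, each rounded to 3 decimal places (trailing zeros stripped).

Executing turtle program step by step:
Start: pos=(0,0), heading=0, pen down
LT 90: heading 0 -> 90
FD 13.6: (0,0) -> (0,13.6) [heading=90, draw]
REPEAT 5 [
  -- iteration 1/5 --
  RT 135: heading 90 -> 315
  FD 3.8: (0,13.6) -> (2.687,10.913) [heading=315, draw]
  LT 135: heading 315 -> 90
  -- iteration 2/5 --
  RT 135: heading 90 -> 315
  FD 3.8: (2.687,10.913) -> (5.374,8.226) [heading=315, draw]
  LT 135: heading 315 -> 90
  -- iteration 3/5 --
  RT 135: heading 90 -> 315
  FD 3.8: (5.374,8.226) -> (8.061,5.539) [heading=315, draw]
  LT 135: heading 315 -> 90
  -- iteration 4/5 --
  RT 135: heading 90 -> 315
  FD 3.8: (8.061,5.539) -> (10.748,2.852) [heading=315, draw]
  LT 135: heading 315 -> 90
  -- iteration 5/5 --
  RT 135: heading 90 -> 315
  FD 3.8: (10.748,2.852) -> (13.435,0.165) [heading=315, draw]
  LT 135: heading 315 -> 90
]
FD 11.2: (13.435,0.165) -> (13.435,11.365) [heading=90, draw]
BK 14.4: (13.435,11.365) -> (13.435,-3.035) [heading=90, draw]
FD 5: (13.435,-3.035) -> (13.435,1.965) [heading=90, draw]
Final: pos=(13.435,1.965), heading=90, 9 segment(s) drawn

Answer: 13.435 1.965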